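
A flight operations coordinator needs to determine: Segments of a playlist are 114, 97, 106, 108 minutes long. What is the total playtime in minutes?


Durations: 114, 97, 106, 108
Running sum: 114
+ 97 = 211
+ 106 = 317
+ 108 = 425
Total duration: 425 minutes
That is 7 hours and 5 minutes

425


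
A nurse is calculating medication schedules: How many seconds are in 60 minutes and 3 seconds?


Minutes: 60
Extra seconds: 3
Seconds per minute: 60
Minutes to seconds: 60 x 60 = 3600
Total: 3600 + 3 = 3603

3603


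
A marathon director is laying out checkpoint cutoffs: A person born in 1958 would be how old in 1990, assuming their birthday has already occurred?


Birth year: 1958
Current year: 1990
Age = current year - birth year
Age = 1990 - 1958 = 32

32


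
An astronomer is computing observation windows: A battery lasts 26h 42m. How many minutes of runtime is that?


Hours: 26
Extra minutes: 42
Minutes per hour: 60
Hours to minutes: 26 x 60 = 1560
Total: 1560 + 42 = 1602

1602


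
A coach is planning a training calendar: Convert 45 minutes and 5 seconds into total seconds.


Minutes: 45
Seconds: 5
Convert minutes to seconds: 45 x 60 = 2700
Add remaining seconds: 2700 + 5 = 2705

2705


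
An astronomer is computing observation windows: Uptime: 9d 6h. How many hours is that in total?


Days: 9
Extra hours: 6
Hours per day: 24
Days to hours: 9 x 24 = 216
Total: 216 + 6 = 222

222


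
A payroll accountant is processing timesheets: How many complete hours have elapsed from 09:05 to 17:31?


Start: 09:05
End: 17:31
Hour difference: 17 - 9 = 8 hours
Minute difference: 31 - 5 = 26 minutes
Total minutes: 506
Complete hours: 506 / 60 = 8 (remainder 26)

8


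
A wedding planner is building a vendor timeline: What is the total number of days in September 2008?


Month: September
Year: 2008
September is a 30-day month
Total: 30 days

30


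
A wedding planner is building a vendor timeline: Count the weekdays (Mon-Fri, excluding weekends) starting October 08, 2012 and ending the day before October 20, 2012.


Start: 2012-10-08 (Monday)
End (exclusive): 2012-10-20 (Saturday)
Total calendar days: 12
Full weeks: 12 // 7 = 1 -> 5 weekdays
Remaining 5 days starting on Monday:
  Mon(w), Tue(w), Wed(w), Thu(w), Fri(w) -> 5 weekdays
Total business days: 5 + 5 = 10

10


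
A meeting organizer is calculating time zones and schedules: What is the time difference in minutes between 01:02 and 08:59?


Start time: 01:02 = 62 minutes from midnight
End time: 08:59 = 539 minutes from midnight
Difference: 539 - 62 = 477 minutes
That is 7 hours and 57 minutes

477


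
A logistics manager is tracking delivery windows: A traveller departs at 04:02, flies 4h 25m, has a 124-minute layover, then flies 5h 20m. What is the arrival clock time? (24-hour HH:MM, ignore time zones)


Depart: 04:02
Leg 1: +265 min -> 08:27
Layover: +124 min -> 10:31
Leg 2: +320 min -> 15:51
Total travel: 709 minutes = 11h 49m
Arrival: 15:51

15:51


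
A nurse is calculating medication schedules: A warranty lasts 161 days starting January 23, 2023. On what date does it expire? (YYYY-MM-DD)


Start: 2023-01-23
Adding 161 days
Days remaining in January: 8
After January: 153 days still to add
February 2023: 28 days, 125 remaining
March 2023: 31 days, 94 remaining
April 2023: 30 days, 64 remaining
May 2023: 31 days, 33 remaining
Result: 2023-07-03

2023-07-03


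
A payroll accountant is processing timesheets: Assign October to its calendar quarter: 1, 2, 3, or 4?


Month: October (month 10)
Q1: January-March (months 1-3)
Q2: April-June (months 4-6)
Q3: July-September (months 7-9)
Q4: October-December (months 10-12)
Month 10 falls in Q4

4


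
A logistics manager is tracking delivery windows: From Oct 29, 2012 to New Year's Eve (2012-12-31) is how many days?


Start: October 29, 2012
End: December 31, 2012
Days left in October: 2
November: 30
December: 31
Sum of remaining months: 61
Total: 2 + 61 = 63

63


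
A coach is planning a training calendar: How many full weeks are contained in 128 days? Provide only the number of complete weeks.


Total days: 128
Days per week: 7
Division: 128 / 7 = 18 remainder 2
Complete weeks: 18
Remaining days: 2

18


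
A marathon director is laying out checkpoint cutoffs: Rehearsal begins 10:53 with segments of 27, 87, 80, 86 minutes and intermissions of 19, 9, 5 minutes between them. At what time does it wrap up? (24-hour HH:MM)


Start: 10:53 = 653 min from midnight
  after task 1 (27 min): 11:20
  after break (19 min): 11:39
  after task 2 (87 min): 13:06
  after break (9 min): 13:15
  after task 3 (80 min): 14:35
  after break (5 min): 14:40
  after task 4 (86 min): 16:06
Total elapsed: 313 minutes
End time: 16:06

16:06


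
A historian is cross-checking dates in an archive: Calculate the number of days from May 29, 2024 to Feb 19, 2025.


Start date: 2024-05-29
End date: 2025-02-19
May 2024: +3 days
Jun 2024: +30 days
Jul 2024: +31 days
... (7 more months)
Total: 266 days

266


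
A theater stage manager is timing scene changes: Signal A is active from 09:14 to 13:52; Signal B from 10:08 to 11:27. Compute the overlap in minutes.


Interval A: [554, 832] minutes from midnight
Interval B: [608, 687] minutes from midnight
Overlap start = max(554, 608) = 608
Overlap end = min(832, 687) = 687
Overlap = 687 - 608 = 79 minutes

79


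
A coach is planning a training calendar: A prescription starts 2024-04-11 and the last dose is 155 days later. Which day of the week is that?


Start: 2024-04-11 (Thursday)
Step 1 - find target date: add 155 days
  2024-04-11 + 155 days = 2024-09-13
Step 2 - day of week:
  155 mod 7 = 1
  Thursday + 1 days -> Friday
Result: Friday (2024-09-13)

Friday


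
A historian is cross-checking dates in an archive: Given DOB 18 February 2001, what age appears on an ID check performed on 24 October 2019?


Birth: 2001-02-18
Reference: 2019-10-24
Year difference: 2019 - 2001 = 18
Has birthday (02-18) occurred by 10-24? Yes
Age in full years: 18

18


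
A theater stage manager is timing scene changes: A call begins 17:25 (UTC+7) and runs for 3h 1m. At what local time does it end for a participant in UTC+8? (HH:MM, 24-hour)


Start: 17:25 in UTC+7
Step 1 - add duration:
  minutes: 25 + 1 = 26
  hours: 17 + 3 + 0 = 20
  end in UTC+7: 20:26
Step 2 - convert UTC+7 -> UTC+8:
  offset difference: 8 - (7) = 1 hours
  20 + (1) = 21 -> mod 24 = 21
Result: 21:26 in UTC+8

21:26


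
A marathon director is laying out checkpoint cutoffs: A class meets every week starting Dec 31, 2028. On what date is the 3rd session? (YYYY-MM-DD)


First occurrence: 2028-12-31 (occurrence 1)
Each occurrence is 7 days after the previous.
Occurrence 3 is 2 weeks after the first.
2 weeks = 14 days
2028-12-31 + 14 days = 2029-01-14

2029-01-14


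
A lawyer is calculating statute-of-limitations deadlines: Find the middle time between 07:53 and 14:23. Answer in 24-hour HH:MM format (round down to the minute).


Start time: 07:53 = 473 minutes from midnight
End time: 14:23 = 863 minutes from midnight
Sum: 473 + 863 = 1336
Midpoint: 1336 / 2 = 668 minutes
Convert: 668 / 60 = 11 hours, 8 minutes
Result: 11:08

11:08


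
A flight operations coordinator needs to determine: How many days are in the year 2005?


Year: 2005
Check leap year rules:
Divisible by 4? No
2005 is not a leap year
Days: 365

365


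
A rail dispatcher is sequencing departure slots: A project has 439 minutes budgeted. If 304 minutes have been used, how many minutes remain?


Total budget: 439 minutes
Time used: 304 minutes
Remaining: 439 - 304 = 135 minutes
Percent used: 69.2%
Percent remaining: 30.8%

135


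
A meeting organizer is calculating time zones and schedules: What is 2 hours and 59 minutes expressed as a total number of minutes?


Hours: 2
Minutes: 59
Convert hours to minutes: 2 x 60 = 120
Add remaining minutes: 120 + 59 = 179

179


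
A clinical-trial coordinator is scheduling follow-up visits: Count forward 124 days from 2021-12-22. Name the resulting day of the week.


Start: 2021-12-22 (Wednesday)
Step 1 - find target date: add 124 days
  2021-12-22 + 124 days = 2022-04-25
Step 2 - day of week:
  124 mod 7 = 5
  Wednesday + 5 days -> Monday
Result: Monday (2022-04-25)

Monday


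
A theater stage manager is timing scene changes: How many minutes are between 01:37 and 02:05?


Start time: 01:37 = 97 minutes from midnight
End time: 02:05 = 125 minutes from midnight
Difference: 125 - 97 = 28 minutes
That is 0 hours and 28 minutes

28


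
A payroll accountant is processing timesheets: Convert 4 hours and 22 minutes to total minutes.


Hours: 4
Extra minutes: 22
Minutes per hour: 60
Hours to minutes: 4 x 60 = 240
Total: 240 + 22 = 262

262


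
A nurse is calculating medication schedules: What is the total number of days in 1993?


Year: 1993
Check leap year rules:
Divisible by 4? No
1993 is not a leap year
Days: 365

365


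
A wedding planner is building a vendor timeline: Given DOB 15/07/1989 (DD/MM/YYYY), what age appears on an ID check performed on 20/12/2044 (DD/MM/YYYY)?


Birth: 1989-07-15
Reference: 2044-12-20
Year difference: 2044 - 1989 = 55
Has birthday (07-15) occurred by 12-20? Yes
Age in full years: 55

55


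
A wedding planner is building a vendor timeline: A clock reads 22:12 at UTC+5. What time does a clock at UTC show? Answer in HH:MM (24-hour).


Local time: 22:12 at UTC+5 (offset 5h)
Target zone: UTC (offset 0h)
Difference: 0 - (5) = -5 hours
Calculation: 22 + (-5) = 17
Result: 17:12

17:12


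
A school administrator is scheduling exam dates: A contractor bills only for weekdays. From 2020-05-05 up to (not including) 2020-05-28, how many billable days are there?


Start: 2020-05-05 (Tuesday)
End (exclusive): 2020-05-28 (Thursday)
Total calendar days: 23
Full weeks: 23 // 7 = 3 -> 15 weekdays
Remaining 2 days starting on Tuesday:
  Tue(w), Wed(w) -> 2 weekdays
Total business days: 15 + 2 = 17

17


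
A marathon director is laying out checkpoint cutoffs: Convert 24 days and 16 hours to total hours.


Days: 24
Extra hours: 16
Hours per day: 24
Days to hours: 24 x 24 = 576
Total: 576 + 16 = 592

592


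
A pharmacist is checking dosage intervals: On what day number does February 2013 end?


Month: February
Year: 2013
2013 is not a leap year
February has 28 days
Total: 28 days

28


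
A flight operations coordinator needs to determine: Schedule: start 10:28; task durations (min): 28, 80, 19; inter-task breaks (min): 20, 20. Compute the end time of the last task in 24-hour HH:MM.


Start: 10:28 = 628 min from midnight
  after task 1 (28 min): 10:56
  after break (20 min): 11:16
  after task 2 (80 min): 12:36
  after break (20 min): 12:56
  after task 3 (19 min): 13:15
Total elapsed: 167 minutes
End time: 13:15

13:15


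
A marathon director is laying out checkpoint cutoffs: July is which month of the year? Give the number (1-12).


Calendar month order:
6. June
7. July <--
8. August
July is month number 7

7


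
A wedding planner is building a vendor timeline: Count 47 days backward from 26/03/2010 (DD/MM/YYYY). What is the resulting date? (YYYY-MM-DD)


Start: 2010-03-26
Subtracting 47 days
Days already passed in March: 26
After going back through March: 21 more days to subtract
February 2010 has 28 days, need 21
Result: 2010-02-07

2010-02-07


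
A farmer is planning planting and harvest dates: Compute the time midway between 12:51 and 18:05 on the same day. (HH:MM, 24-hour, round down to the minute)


Start time: 12:51 = 771 minutes from midnight
End time: 18:05 = 1085 minutes from midnight
Sum: 771 + 1085 = 1856
Midpoint: 1856 / 2 = 928 minutes
Convert: 928 / 60 = 15 hours, 28 minutes
Result: 15:28

15:28


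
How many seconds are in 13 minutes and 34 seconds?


Minutes: 13
Seconds: 34
Convert minutes to seconds: 13 x 60 = 780
Add remaining seconds: 780 + 34 = 814

814


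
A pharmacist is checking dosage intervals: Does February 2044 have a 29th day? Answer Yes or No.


Year: 2044
Divisible by 4? 2044 / 4 = 511.0 -> Yes
Divisible by 100? 2044 / 100 = 20.44 -> No
Divisible by 4 but not 100, so it IS a leap year

Yes


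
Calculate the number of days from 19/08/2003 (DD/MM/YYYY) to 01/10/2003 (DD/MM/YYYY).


Start date: 2003-08-19
End date: 2003-10-01
Aug 2003: +13 days
Sep 2003: +30 days
Total: 43 days

43


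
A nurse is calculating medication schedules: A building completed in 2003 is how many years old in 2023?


Birth year: 2003
Current year: 2023
Age = current year - birth year
Age = 2023 - 2003 = 20

20


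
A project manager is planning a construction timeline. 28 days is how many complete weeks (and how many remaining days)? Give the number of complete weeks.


Total days: 28
Days per week: 7
Division: 28 / 7 = 4 remainder 0
Complete weeks: 4
Remaining days: 0

4


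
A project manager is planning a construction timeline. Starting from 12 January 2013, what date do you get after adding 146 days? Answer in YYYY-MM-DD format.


Start: 2013-01-12
Adding 146 days
Days remaining in January: 19
After January: 127 days still to add
February 2013: 28 days, 99 remaining
March 2013: 31 days, 68 remaining
April 2013: 30 days, 38 remaining
May 2013: 31 days, 7 remaining
Result: 2013-06-07

2013-06-07


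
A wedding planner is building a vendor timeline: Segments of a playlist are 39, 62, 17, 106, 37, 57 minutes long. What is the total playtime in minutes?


Durations: 39, 62, 17, 106, 37, 57
Running sum: 39
+ 62 = 101
+ 17 = 118
+ 106 = 224
+ 37 = 261
+ 57 = 318
Total duration: 318 minutes
That is 5 hours and 18 minutes

318


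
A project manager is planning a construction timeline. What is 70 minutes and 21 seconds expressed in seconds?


Minutes: 70
Extra seconds: 21
Seconds per minute: 60
Minutes to seconds: 70 x 60 = 4200
Total: 4200 + 21 = 4221

4221


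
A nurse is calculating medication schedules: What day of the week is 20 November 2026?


Date: 2026-11-20
January 1, 2026 is a Thursday
Day of year: 324
Offset from Jan 1: 323 days
323 mod 7 = 1
Result: Friday

Friday


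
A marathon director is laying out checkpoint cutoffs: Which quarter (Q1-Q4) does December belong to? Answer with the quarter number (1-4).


Month: December (month 12)
Q1: January-March (months 1-3)
Q2: April-June (months 4-6)
Q3: July-September (months 7-9)
Q4: October-December (months 10-12)
Month 12 falls in Q4

4


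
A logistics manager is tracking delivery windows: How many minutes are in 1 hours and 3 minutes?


Hours: 1
Minutes: 3
Convert hours to minutes: 1 x 60 = 60
Add remaining minutes: 60 + 3 = 63

63


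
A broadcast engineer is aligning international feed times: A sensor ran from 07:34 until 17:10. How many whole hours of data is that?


Start: 07:34
End: 17:10
Hour difference: 17 - 7 = 10 hours
Minute difference: 10 - 34 = -24 minutes
Total minutes: 576
Complete hours: 576 / 60 = 9 (remainder 36)

9


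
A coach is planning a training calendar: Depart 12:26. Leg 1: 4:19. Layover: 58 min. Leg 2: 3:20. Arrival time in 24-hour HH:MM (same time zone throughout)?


Depart: 12:26
Leg 1: +259 min -> 16:45
Layover: +58 min -> 17:43
Leg 2: +200 min -> 21:03
Total travel: 517 minutes = 8h 37m
Arrival: 21:03

21:03


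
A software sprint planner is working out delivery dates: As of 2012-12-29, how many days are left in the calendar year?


Start: December 29, 2012
End: December 31, 2012
Days left in December: 2
Total: 2 days

2


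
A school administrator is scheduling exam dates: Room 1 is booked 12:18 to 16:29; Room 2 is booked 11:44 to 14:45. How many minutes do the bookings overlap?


Interval A: [738, 989] minutes from midnight
Interval B: [704, 885] minutes from midnight
Overlap start = max(738, 704) = 738
Overlap end = min(989, 885) = 885
Overlap = 885 - 738 = 147 minutes

147


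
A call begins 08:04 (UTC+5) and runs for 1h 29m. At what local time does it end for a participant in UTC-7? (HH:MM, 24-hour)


Start: 08:04 in UTC+5
Step 1 - add duration:
  minutes: 4 + 29 = 33
  hours: 8 + 1 + 0 = 9
  end in UTC+5: 09:33
Step 2 - convert UTC+5 -> UTC-7:
  offset difference: -7 - (5) = -12 hours
  9 + (-12) = -3 -> mod 24 = 21
Result: 21:33 in UTC-7

21:33


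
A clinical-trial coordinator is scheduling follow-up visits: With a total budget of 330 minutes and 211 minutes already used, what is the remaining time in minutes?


Total budget: 330 minutes
Time used: 211 minutes
Remaining: 330 - 211 = 119 minutes
Percent used: 63.9%
Percent remaining: 36.1%

119


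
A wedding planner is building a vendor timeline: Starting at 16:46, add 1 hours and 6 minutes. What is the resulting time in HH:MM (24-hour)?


Start time: 16:46
Adding: 1 hours 6 minutes
Minutes: 46 + 6 = 52
Hours: 16 + 1 + 0 = 17
Result: 17:52

17:52


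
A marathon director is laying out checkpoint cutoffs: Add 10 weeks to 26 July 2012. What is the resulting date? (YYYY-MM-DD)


Start: 2012-07-26
Weeks to add: 10
Convert to days: 10 x 7 = 70 days
Add 70 days to 2012-07-26
Result: 2012-10-04

2012-10-04


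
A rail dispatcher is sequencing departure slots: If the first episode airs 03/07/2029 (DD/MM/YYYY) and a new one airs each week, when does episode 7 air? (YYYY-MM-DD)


First occurrence: 2029-07-03 (occurrence 1)
Each occurrence is 7 days after the previous.
Occurrence 7 is 6 weeks after the first.
6 weeks = 42 days
2029-07-03 + 42 days = 2029-08-14

2029-08-14


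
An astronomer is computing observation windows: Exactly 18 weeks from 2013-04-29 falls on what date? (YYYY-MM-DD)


Start: 2013-04-29
Weeks to add: 18
Convert to days: 18 x 7 = 126 days
Add 126 days to 2013-04-29
Result: 2013-09-02

2013-09-02


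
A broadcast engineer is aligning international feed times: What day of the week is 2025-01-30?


Date: 2025-01-30
January 1, 2025 is a Wednesday
Day of year: 30
Offset from Jan 1: 29 days
29 mod 7 = 1
Result: Thursday

Thursday


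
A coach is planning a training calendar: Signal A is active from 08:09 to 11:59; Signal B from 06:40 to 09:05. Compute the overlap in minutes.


Interval A: [489, 719] minutes from midnight
Interval B: [400, 545] minutes from midnight
Overlap start = max(489, 400) = 489
Overlap end = min(719, 545) = 545
Overlap = 545 - 489 = 56 minutes

56


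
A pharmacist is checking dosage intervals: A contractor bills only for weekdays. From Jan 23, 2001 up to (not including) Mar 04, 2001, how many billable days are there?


Start: 2001-01-23 (Tuesday)
End (exclusive): 2001-03-04 (Sunday)
Total calendar days: 40
Full weeks: 40 // 7 = 5 -> 25 weekdays
Remaining 5 days starting on Tuesday:
  Tue(w), Wed(w), Thu(w), Fri(w), Sat(-) -> 4 weekdays
Total business days: 25 + 4 = 29

29


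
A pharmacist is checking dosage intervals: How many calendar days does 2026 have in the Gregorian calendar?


Year: 2026
Check leap year rules:
Divisible by 4? No
2026 is not a leap year
Days: 365

365


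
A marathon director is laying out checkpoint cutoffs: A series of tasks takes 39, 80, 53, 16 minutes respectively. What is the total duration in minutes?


Durations: 39, 80, 53, 16
Running sum: 39
+ 80 = 119
+ 53 = 172
+ 16 = 188
Total duration: 188 minutes
That is 3 hours and 8 minutes

188


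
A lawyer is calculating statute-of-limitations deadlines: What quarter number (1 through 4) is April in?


Month: April (month 4)
Q1: January-March (months 1-3)
Q2: April-June (months 4-6)
Q3: July-September (months 7-9)
Q4: October-December (months 10-12)
Month 4 falls in Q2

2


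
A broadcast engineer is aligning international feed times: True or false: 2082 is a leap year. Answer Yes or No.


Year: 2082
Divisible by 4? 2082 / 4 = 520.5 -> No
Not divisible by 4, so NOT a leap year

No


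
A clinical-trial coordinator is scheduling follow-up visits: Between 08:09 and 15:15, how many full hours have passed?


Start: 08:09
End: 15:15
Hour difference: 15 - 8 = 7 hours
Minute difference: 15 - 9 = 6 minutes
Total minutes: 426
Complete hours: 426 / 60 = 7 (remainder 6)

7


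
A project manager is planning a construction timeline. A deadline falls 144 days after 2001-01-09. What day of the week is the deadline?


Start: 2001-01-09 (Tuesday)
Step 1 - find target date: add 144 days
  2001-01-09 + 144 days = 2001-06-02
Step 2 - day of week:
  144 mod 7 = 4
  Tuesday + 4 days -> Saturday
Result: Saturday (2001-06-02)

Saturday


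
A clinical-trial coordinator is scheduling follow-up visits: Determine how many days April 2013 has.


Month: April
Year: 2013
April is a 30-day month
Total: 30 days

30


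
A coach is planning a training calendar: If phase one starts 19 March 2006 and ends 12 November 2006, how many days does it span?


Start date: 2006-03-19
End date: 2006-11-12
Mar 2006: +13 days
Apr 2006: +30 days
May 2006: +31 days
... (6 more months)
Total: 238 days

238


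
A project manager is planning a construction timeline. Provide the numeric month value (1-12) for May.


Calendar month order:
4. April
5. May <--
6. June
May is month number 5

5


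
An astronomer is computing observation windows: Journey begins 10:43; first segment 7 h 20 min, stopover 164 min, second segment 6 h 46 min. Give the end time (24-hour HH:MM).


Depart: 10:43
Leg 1: +440 min -> 18:03
Layover: +164 min -> 20:47
Leg 2: +406 min -> 03:33
Total travel: 1010 minutes = 16h 50m
Arrival: 03:33

03:33


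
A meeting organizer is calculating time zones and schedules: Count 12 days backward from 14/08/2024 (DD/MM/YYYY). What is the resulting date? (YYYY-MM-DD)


Start: 2024-08-14
Subtracting 12 days
Days already passed in August: 14
Result: 2024-08-02

2024-08-02


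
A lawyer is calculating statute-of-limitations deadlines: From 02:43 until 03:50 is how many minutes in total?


Start time: 02:43 = 163 minutes from midnight
End time: 03:50 = 230 minutes from midnight
Difference: 230 - 163 = 67 minutes
That is 1 hours and 7 minutes

67


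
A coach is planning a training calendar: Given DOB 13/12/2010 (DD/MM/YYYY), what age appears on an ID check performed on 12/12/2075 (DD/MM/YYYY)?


Birth: 2010-12-13
Reference: 2075-12-12
Year difference: 2075 - 2010 = 65
Has birthday (12-13) occurred by 12-12? No
Birthday not yet reached this year -> subtract 1
Age in full years: 64

64


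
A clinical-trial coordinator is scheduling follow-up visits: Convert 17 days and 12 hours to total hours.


Days: 17
Extra hours: 12
Hours per day: 24
Days to hours: 17 x 24 = 408
Total: 408 + 12 = 420

420


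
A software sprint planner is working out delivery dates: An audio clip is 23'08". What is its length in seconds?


Minutes: 23
Seconds: 8
Convert minutes to seconds: 23 x 60 = 1380
Add remaining seconds: 1380 + 8 = 1388

1388


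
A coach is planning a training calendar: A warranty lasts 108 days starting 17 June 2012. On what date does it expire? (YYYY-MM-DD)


Start: 2012-06-17
Adding 108 days
Days remaining in June: 13
After June: 95 days still to add
July 2012: 31 days, 64 remaining
August 2012: 31 days, 33 remaining
September 2012: 30 days, 3 remaining
October 2012 has 31 days, need 3
Result: 2012-10-03

2012-10-03


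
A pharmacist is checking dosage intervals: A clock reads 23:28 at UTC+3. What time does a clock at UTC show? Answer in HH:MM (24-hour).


Local time: 23:28 at UTC+3 (offset 3h)
Target zone: UTC (offset 0h)
Difference: 0 - (3) = -3 hours
Calculation: 23 + (-3) = 20
Result: 20:28

20:28


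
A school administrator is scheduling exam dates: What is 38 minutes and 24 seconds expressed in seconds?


Minutes: 38
Extra seconds: 24
Seconds per minute: 60
Minutes to seconds: 38 x 60 = 2280
Total: 2280 + 24 = 2304

2304


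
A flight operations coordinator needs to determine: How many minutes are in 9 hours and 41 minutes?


Hours: 9
Extra minutes: 41
Minutes per hour: 60
Hours to minutes: 9 x 60 = 540
Total: 540 + 41 = 581

581


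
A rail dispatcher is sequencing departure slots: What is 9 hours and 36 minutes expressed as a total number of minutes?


Hours: 9
Minutes: 36
Convert hours to minutes: 9 x 60 = 540
Add remaining minutes: 540 + 36 = 576

576


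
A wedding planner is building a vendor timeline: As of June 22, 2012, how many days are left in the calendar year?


Start: June 22, 2012
End: December 31, 2012
Days left in June: 8
July: 31
August: 31
September: 30
October: 31
... plus remaining months
Sum of remaining months: 184
Total: 8 + 184 = 192

192


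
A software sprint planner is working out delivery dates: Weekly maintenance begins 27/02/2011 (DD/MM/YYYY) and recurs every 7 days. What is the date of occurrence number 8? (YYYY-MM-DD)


First occurrence: 2011-02-27 (occurrence 1)
Each occurrence is 7 days after the previous.
Occurrence 8 is 7 weeks after the first.
7 weeks = 49 days
2011-02-27 + 49 days = 2011-04-17

2011-04-17


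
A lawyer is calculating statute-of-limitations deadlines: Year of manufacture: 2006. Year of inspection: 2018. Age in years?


Birth year: 2006
Current year: 2018
Age = current year - birth year
Age = 2018 - 2006 = 12

12


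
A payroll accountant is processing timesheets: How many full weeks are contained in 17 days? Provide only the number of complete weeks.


Total days: 17
Days per week: 7
Division: 17 / 7 = 2 remainder 3
Complete weeks: 2
Remaining days: 3

2


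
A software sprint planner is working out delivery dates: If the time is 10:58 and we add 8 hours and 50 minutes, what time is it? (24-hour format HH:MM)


Start time: 10:58
Adding: 8 hours 50 minutes
Minutes: 58 + 50 = 108
Minute overflow: 108 >= 60, so carry 1 hour, minutes = 48
Hours: 10 + 8 + 1 = 19
Result: 19:48

19:48


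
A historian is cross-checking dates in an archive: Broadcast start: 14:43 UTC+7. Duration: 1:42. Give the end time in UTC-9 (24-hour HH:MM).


Start: 14:43 in UTC+7
Step 1 - add duration:
  minutes: 43 + 42 = 85 (carry 1h)
  hours: 14 + 1 + 1 = 16
  end in UTC+7: 16:25
Step 2 - convert UTC+7 -> UTC-9:
  offset difference: -9 - (7) = -16 hours
  16 + (-16) = 0 -> mod 24 = 0
Result: 00:25 in UTC-9

00:25


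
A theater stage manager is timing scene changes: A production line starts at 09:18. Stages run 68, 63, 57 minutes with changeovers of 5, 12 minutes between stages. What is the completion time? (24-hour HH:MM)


Start: 09:18 = 558 min from midnight
  after task 1 (68 min): 10:26
  after break (5 min): 10:31
  after task 2 (63 min): 11:34
  after break (12 min): 11:46
  after task 3 (57 min): 12:43
Total elapsed: 205 minutes
End time: 12:43

12:43


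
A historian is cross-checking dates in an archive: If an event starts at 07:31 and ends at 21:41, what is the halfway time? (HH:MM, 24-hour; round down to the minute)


Start time: 07:31 = 451 minutes from midnight
End time: 21:41 = 1301 minutes from midnight
Sum: 451 + 1301 = 1752
Midpoint: 1752 / 2 = 876 minutes
Convert: 876 / 60 = 14 hours, 36 minutes
Result: 14:36

14:36


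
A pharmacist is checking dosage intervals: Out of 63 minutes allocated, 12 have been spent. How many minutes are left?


Total budget: 63 minutes
Time used: 12 minutes
Remaining: 63 - 12 = 51 minutes
Percent used: 19.0%
Percent remaining: 81.0%

51


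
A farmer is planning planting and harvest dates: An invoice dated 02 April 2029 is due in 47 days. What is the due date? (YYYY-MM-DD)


Start: 2029-04-02
Adding 47 days
Days remaining in April: 28
After April: 19 days still to add
May 2029 has 31 days, need 19
Result: 2029-05-19

2029-05-19


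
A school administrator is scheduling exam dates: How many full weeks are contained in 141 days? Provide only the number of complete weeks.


Total days: 141
Days per week: 7
Division: 141 / 7 = 20 remainder 1
Complete weeks: 20
Remaining days: 1

20


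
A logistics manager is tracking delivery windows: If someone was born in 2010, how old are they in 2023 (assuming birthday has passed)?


Birth year: 2010
Current year: 2023
Age = current year - birth year
Age = 2023 - 2010 = 13

13


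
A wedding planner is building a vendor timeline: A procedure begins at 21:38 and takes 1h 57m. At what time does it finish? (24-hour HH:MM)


Start time: 21:38
Adding: 1 hours 57 minutes
Minutes: 38 + 57 = 95
Minute overflow: 95 >= 60, so carry 1 hour, minutes = 35
Hours: 21 + 1 + 1 = 23
Result: 23:35

23:35


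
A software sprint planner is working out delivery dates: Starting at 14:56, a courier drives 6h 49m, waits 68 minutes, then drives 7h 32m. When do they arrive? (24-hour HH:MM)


Depart: 14:56
Leg 1: +409 min -> 21:45
Layover: +68 min -> 22:53
Leg 2: +452 min -> 06:25
Total travel: 929 minutes = 15h 29m
Arrival: 06:25

06:25


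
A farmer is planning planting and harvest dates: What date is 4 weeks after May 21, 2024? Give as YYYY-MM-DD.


Start: 2024-05-21
Weeks to add: 4
Convert to days: 4 x 7 = 28 days
Add 28 days to 2024-05-21
Result: 2024-06-18

2024-06-18


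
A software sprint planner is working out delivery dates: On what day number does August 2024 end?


Month: August
Year: 2024
August is a 31-day month
Total: 31 days

31


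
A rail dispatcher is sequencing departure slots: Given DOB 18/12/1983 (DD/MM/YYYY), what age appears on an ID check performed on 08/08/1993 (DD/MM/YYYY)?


Birth: 1983-12-18
Reference: 1993-08-08
Year difference: 1993 - 1983 = 10
Has birthday (12-18) occurred by 08-08? No
Birthday not yet reached this year -> subtract 1
Age in full years: 9

9


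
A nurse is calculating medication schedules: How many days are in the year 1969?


Year: 1969
Check leap year rules:
Divisible by 4? No
1969 is not a leap year
Days: 365

365


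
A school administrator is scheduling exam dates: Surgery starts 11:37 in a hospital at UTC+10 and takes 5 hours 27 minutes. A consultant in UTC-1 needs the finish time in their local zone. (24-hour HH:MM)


Start: 11:37 in UTC+10
Step 1 - add duration:
  minutes: 37 + 27 = 64 (carry 1h)
  hours: 11 + 5 + 1 = 17
  end in UTC+10: 17:04
Step 2 - convert UTC+10 -> UTC-1:
  offset difference: -1 - (10) = -11 hours
  17 + (-11) = 6 -> mod 24 = 6
Result: 06:04 in UTC-1

06:04


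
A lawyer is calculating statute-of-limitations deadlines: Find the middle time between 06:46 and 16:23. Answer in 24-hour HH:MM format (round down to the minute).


Start time: 06:46 = 406 minutes from midnight
End time: 16:23 = 983 minutes from midnight
Sum: 406 + 983 = 1389
Midpoint: 1389 / 2 = 694 minutes
Convert: 694 / 60 = 11 hours, 34 minutes
Result: 11:34

11:34


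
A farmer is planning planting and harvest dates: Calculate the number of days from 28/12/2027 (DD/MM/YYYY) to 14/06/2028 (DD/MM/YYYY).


Start date: 2027-12-28
End date: 2028-06-14
Dec 2027: +4 days
Jan 2028: +31 days
Feb 2028: +29 days
... (4 more months)
Total: 169 days

169


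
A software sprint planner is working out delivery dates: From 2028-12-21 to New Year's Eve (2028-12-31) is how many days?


Start: December 21, 2028
End: December 31, 2028
Days left in December: 10
Total: 10 days

10


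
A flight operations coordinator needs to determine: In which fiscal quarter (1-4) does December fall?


Month: December (month 12)
Q1: January-March (months 1-3)
Q2: April-June (months 4-6)
Q3: July-September (months 7-9)
Q4: October-December (months 10-12)
Month 12 falls in Q4

4


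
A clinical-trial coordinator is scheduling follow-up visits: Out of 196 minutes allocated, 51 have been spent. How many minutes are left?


Total budget: 196 minutes
Time used: 51 minutes
Remaining: 196 - 51 = 145 minutes
Percent used: 26.0%
Percent remaining: 74.0%

145


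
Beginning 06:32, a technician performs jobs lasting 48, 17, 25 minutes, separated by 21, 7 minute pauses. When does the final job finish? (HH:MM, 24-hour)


Start: 06:32 = 392 min from midnight
  after task 1 (48 min): 07:20
  after break (21 min): 07:41
  after task 2 (17 min): 07:58
  after break (7 min): 08:05
  after task 3 (25 min): 08:30
Total elapsed: 118 minutes
End time: 08:30

08:30


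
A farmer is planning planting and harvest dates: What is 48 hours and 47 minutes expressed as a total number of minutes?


Hours: 48
Minutes: 47
Convert hours to minutes: 48 x 60 = 2880
Add remaining minutes: 2880 + 47 = 2927

2927


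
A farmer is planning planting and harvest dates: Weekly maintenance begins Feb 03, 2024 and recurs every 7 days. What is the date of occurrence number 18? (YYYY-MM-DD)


First occurrence: 2024-02-03 (occurrence 1)
Each occurrence is 7 days after the previous.
Occurrence 18 is 17 weeks after the first.
17 weeks = 119 days
2024-02-03 + 119 days = 2024-06-01

2024-06-01


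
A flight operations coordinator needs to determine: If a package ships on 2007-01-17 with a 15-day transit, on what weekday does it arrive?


Start: 2007-01-17 (Wednesday)
Step 1 - find target date: add 15 days
  2007-01-17 + 15 days = 2007-02-01
Step 2 - day of week:
  15 mod 7 = 1
  Wednesday + 1 days -> Thursday
Result: Thursday (2007-02-01)

Thursday


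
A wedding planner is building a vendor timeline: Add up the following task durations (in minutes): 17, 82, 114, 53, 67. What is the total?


Durations: 17, 82, 114, 53, 67
Running sum: 17
+ 82 = 99
+ 114 = 213
+ 53 = 266
+ 67 = 333
Total duration: 333 minutes
That is 5 hours and 33 minutes

333


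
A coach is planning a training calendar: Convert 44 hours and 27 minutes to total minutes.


Hours: 44
Extra minutes: 27
Minutes per hour: 60
Hours to minutes: 44 x 60 = 2640
Total: 2640 + 27 = 2667

2667


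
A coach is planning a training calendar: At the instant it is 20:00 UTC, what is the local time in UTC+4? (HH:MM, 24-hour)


Local time: 20:00 at UTC (offset 0h)
Target zone: UTC+4 (offset 4h)
Difference: 4 - (0) = 4 hours
Calculation: 20 + (4) = 24
Wraparound: (24) mod 24 = 0
Result: 00:00

00:00


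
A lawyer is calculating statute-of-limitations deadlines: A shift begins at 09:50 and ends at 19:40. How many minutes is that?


Start time: 09:50 = 590 minutes from midnight
End time: 19:40 = 1180 minutes from midnight
Difference: 1180 - 590 = 590 minutes
That is 9 hours and 50 minutes

590


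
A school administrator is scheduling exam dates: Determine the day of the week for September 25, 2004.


Date: 2004-09-25
January 1, 2004 is a Thursday
Day of year: 269
Offset from Jan 1: 268 days
268 mod 7 = 2
Result: Saturday

Saturday


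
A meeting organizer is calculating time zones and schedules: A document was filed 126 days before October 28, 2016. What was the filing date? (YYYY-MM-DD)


Start: 2016-10-28
Subtracting 126 days
Days already passed in October: 28
After going back through October: 98 more days to subtract
September 2016: 30 days, 68 remaining
August 2016: 31 days, 37 remaining
July 2016: 31 days, 6 remaining
June 2016 has 30 days, need 6
Result: 2016-06-24

2016-06-24


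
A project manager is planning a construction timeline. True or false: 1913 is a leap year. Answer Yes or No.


Year: 1913
Divisible by 4? 1913 / 4 = 478.25 -> No
Not divisible by 4, so NOT a leap year

No


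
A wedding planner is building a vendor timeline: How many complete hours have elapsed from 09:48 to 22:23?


Start: 09:48
End: 22:23
Hour difference: 22 - 9 = 13 hours
Minute difference: 23 - 48 = -25 minutes
Total minutes: 755
Complete hours: 755 / 60 = 12 (remainder 35)

12


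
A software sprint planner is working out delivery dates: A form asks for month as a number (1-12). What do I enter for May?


Calendar month order:
4. April
5. May <--
6. June
May is month number 5

5


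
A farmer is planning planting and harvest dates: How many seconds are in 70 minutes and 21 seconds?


Minutes: 70
Seconds: 21
Convert minutes to seconds: 70 x 60 = 4200
Add remaining seconds: 4200 + 21 = 4221

4221


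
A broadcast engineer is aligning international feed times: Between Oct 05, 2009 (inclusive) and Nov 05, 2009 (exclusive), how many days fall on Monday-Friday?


Start: 2009-10-05 (Monday)
End (exclusive): 2009-11-05 (Thursday)
Total calendar days: 31
Full weeks: 31 // 7 = 4 -> 20 weekdays
Remaining 3 days starting on Monday:
  Mon(w), Tue(w), Wed(w) -> 3 weekdays
Total business days: 20 + 3 = 23

23


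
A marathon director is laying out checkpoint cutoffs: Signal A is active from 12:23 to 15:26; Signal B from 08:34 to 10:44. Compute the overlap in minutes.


Interval A: [743, 926] minutes from midnight
Interval B: [514, 644] minutes from midnight
Overlap start = max(743, 514) = 743
Overlap end = min(926, 644) = 644
End <= start, so the intervals do not overlap: 0 minutes

0


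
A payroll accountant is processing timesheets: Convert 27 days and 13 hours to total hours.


Days: 27
Extra hours: 13
Hours per day: 24
Days to hours: 27 x 24 = 648
Total: 648 + 13 = 661

661


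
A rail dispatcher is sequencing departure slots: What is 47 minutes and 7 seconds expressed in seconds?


Minutes: 47
Extra seconds: 7
Seconds per minute: 60
Minutes to seconds: 47 x 60 = 2820
Total: 2820 + 7 = 2827

2827


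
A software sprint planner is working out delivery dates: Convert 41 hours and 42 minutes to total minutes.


Hours: 41
Minutes: 42
Convert hours to minutes: 41 x 60 = 2460
Add remaining minutes: 2460 + 42 = 2502

2502


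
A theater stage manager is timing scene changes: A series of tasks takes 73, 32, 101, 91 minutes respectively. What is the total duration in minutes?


Durations: 73, 32, 101, 91
Running sum: 73
+ 32 = 105
+ 101 = 206
+ 91 = 297
Total duration: 297 minutes
That is 4 hours and 57 minutes

297


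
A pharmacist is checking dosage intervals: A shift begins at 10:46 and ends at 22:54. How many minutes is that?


Start time: 10:46 = 646 minutes from midnight
End time: 22:54 = 1374 minutes from midnight
Difference: 1374 - 646 = 728 minutes
That is 12 hours and 8 minutes

728


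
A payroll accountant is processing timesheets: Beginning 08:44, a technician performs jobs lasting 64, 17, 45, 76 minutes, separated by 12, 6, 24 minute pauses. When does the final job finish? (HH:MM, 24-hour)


Start: 08:44 = 524 min from midnight
  after task 1 (64 min): 09:48
  after break (12 min): 10:00
  after task 2 (17 min): 10:17
  after break (6 min): 10:23
  after task 3 (45 min): 11:08
  after break (24 min): 11:32
  after task 4 (76 min): 12:48
Total elapsed: 244 minutes
End time: 12:48

12:48


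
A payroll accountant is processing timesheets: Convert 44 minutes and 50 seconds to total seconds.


Minutes: 44
Extra seconds: 50
Seconds per minute: 60
Minutes to seconds: 44 x 60 = 2640
Total: 2640 + 50 = 2690

2690


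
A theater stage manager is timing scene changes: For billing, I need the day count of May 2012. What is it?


Month: May
Year: 2012
May is a 31-day month
Total: 31 days

31


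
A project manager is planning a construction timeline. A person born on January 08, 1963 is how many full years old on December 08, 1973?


Birth: 1963-01-08
Reference: 1973-12-08
Year difference: 1973 - 1963 = 10
Has birthday (01-08) occurred by 12-08? Yes
Age in full years: 10

10


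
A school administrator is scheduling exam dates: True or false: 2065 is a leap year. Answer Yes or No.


Year: 2065
Divisible by 4? 2065 / 4 = 516.25 -> No
Not divisible by 4, so NOT a leap year

No


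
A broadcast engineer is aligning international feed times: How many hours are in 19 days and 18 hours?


Days: 19
Extra hours: 18
Hours per day: 24
Days to hours: 19 x 24 = 456
Total: 456 + 18 = 474

474


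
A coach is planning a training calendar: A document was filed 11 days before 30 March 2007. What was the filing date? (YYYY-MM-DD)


Start: 2007-03-30
Subtracting 11 days
Days already passed in March: 30
Result: 2007-03-19

2007-03-19


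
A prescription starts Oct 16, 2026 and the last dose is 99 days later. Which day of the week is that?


Start: 2026-10-16 (Friday)
Step 1 - find target date: add 99 days
  2026-10-16 + 99 days = 2027-01-23
Step 2 - day of week:
  99 mod 7 = 1
  Friday + 1 days -> Saturday
Result: Saturday (2027-01-23)

Saturday
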